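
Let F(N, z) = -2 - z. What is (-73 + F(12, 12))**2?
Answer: 7569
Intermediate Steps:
(-73 + F(12, 12))**2 = (-73 + (-2 - 1*12))**2 = (-73 + (-2 - 12))**2 = (-73 - 14)**2 = (-87)**2 = 7569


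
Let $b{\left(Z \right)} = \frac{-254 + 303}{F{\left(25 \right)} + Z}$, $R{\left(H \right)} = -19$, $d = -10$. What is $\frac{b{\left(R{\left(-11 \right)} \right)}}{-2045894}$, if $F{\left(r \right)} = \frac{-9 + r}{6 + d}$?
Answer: $\frac{49}{47055562} \approx 1.0413 \cdot 10^{-6}$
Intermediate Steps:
$F{\left(r \right)} = \frac{9}{4} - \frac{r}{4}$ ($F{\left(r \right)} = \frac{-9 + r}{6 - 10} = \frac{-9 + r}{-4} = \left(-9 + r\right) \left(- \frac{1}{4}\right) = \frac{9}{4} - \frac{r}{4}$)
$b{\left(Z \right)} = \frac{49}{-4 + Z}$ ($b{\left(Z \right)} = \frac{-254 + 303}{\left(\frac{9}{4} - \frac{25}{4}\right) + Z} = \frac{49}{\left(\frac{9}{4} - \frac{25}{4}\right) + Z} = \frac{49}{-4 + Z}$)
$\frac{b{\left(R{\left(-11 \right)} \right)}}{-2045894} = \frac{49 \frac{1}{-4 - 19}}{-2045894} = \frac{49}{-23} \left(- \frac{1}{2045894}\right) = 49 \left(- \frac{1}{23}\right) \left(- \frac{1}{2045894}\right) = \left(- \frac{49}{23}\right) \left(- \frac{1}{2045894}\right) = \frac{49}{47055562}$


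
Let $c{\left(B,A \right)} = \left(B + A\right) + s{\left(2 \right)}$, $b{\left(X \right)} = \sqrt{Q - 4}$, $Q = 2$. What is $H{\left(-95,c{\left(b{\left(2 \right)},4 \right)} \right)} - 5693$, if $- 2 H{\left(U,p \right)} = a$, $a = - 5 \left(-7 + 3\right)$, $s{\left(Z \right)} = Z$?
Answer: $-5703$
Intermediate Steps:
$b{\left(X \right)} = i \sqrt{2}$ ($b{\left(X \right)} = \sqrt{2 - 4} = \sqrt{-2} = i \sqrt{2}$)
$c{\left(B,A \right)} = 2 + A + B$ ($c{\left(B,A \right)} = \left(B + A\right) + 2 = \left(A + B\right) + 2 = 2 + A + B$)
$a = 20$ ($a = \left(-5\right) \left(-4\right) = 20$)
$H{\left(U,p \right)} = -10$ ($H{\left(U,p \right)} = \left(- \frac{1}{2}\right) 20 = -10$)
$H{\left(-95,c{\left(b{\left(2 \right)},4 \right)} \right)} - 5693 = -10 - 5693 = -5703$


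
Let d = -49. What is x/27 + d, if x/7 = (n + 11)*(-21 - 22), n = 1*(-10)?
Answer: -1624/27 ≈ -60.148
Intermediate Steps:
n = -10
x = -301 (x = 7*((-10 + 11)*(-21 - 22)) = 7*(1*(-43)) = 7*(-43) = -301)
x/27 + d = -301/27 - 49 = -1624/27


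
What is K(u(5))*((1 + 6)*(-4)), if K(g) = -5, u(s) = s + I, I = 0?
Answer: 140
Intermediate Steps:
u(s) = s (u(s) = s + 0 = s)
K(u(5))*((1 + 6)*(-4)) = -5*(1 + 6)*(-4) = -35*(-4) = -5*(-28) = 140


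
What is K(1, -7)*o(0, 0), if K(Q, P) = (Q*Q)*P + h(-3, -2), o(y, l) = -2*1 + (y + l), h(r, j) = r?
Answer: 20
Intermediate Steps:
o(y, l) = -2 + l + y (o(y, l) = -2 + (l + y) = -2 + l + y)
K(Q, P) = -3 + P*Q**2 (K(Q, P) = (Q*Q)*P - 3 = Q**2*P - 3 = P*Q**2 - 3 = -3 + P*Q**2)
K(1, -7)*o(0, 0) = (-3 - 7*1**2)*(-2 + 0 + 0) = (-3 - 7*1)*(-2) = (-3 - 7)*(-2) = -10*(-2) = 20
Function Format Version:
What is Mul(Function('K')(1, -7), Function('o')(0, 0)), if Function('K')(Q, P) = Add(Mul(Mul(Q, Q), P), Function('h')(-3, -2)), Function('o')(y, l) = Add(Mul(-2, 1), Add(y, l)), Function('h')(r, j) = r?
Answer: 20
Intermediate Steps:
Function('o')(y, l) = Add(-2, l, y) (Function('o')(y, l) = Add(-2, Add(l, y)) = Add(-2, l, y))
Function('K')(Q, P) = Add(-3, Mul(P, Pow(Q, 2))) (Function('K')(Q, P) = Add(Mul(Mul(Q, Q), P), -3) = Add(Mul(Pow(Q, 2), P), -3) = Add(Mul(P, Pow(Q, 2)), -3) = Add(-3, Mul(P, Pow(Q, 2))))
Mul(Function('K')(1, -7), Function('o')(0, 0)) = Mul(Add(-3, Mul(-7, Pow(1, 2))), Add(-2, 0, 0)) = Mul(Add(-3, Mul(-7, 1)), -2) = Mul(Add(-3, -7), -2) = Mul(-10, -2) = 20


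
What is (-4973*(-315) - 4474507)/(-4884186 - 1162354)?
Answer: 727003/1511635 ≈ 0.48094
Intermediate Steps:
(-4973*(-315) - 4474507)/(-4884186 - 1162354) = (1566495 - 4474507)/(-6046540) = -2908012*(-1/6046540) = 727003/1511635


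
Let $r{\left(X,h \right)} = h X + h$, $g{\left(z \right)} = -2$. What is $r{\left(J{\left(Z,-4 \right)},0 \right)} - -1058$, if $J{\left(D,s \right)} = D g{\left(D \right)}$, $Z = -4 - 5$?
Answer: $1058$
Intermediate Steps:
$Z = -9$ ($Z = -4 - 5 = -9$)
$J{\left(D,s \right)} = - 2 D$ ($J{\left(D,s \right)} = D \left(-2\right) = - 2 D$)
$r{\left(X,h \right)} = h + X h$ ($r{\left(X,h \right)} = X h + h = h + X h$)
$r{\left(J{\left(Z,-4 \right)},0 \right)} - -1058 = 0 \left(1 - -18\right) - -1058 = 0 \left(1 + 18\right) + 1058 = 0 \cdot 19 + 1058 = 0 + 1058 = 1058$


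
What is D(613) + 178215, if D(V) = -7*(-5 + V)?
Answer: 173959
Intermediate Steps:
D(V) = 35 - 7*V
D(613) + 178215 = (35 - 7*613) + 178215 = (35 - 4291) + 178215 = -4256 + 178215 = 173959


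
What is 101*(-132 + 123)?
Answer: -909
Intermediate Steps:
101*(-132 + 123) = 101*(-9) = -909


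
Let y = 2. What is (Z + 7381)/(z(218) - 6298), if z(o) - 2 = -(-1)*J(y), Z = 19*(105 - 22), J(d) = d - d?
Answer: -4479/3148 ≈ -1.4228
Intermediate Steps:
J(d) = 0
Z = 1577 (Z = 19*83 = 1577)
z(o) = 2 (z(o) = 2 - (-1)*0 = 2 - 1*0 = 2 + 0 = 2)
(Z + 7381)/(z(218) - 6298) = (1577 + 7381)/(2 - 6298) = 8958/(-6296) = 8958*(-1/6296) = -4479/3148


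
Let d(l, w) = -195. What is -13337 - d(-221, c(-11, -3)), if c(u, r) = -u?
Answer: -13142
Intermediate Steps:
-13337 - d(-221, c(-11, -3)) = -13337 - 1*(-195) = -13337 + 195 = -13142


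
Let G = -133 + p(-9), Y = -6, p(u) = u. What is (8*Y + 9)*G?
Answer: 5538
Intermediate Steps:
G = -142 (G = -133 - 9 = -142)
(8*Y + 9)*G = (8*(-6) + 9)*(-142) = (-48 + 9)*(-142) = -39*(-142) = 5538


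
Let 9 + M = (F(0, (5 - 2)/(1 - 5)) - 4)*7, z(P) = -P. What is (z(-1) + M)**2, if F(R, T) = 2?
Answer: 484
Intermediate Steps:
M = -23 (M = -9 + (2 - 4)*7 = -9 - 2*7 = -9 - 14 = -23)
(z(-1) + M)**2 = (-1*(-1) - 23)**2 = (1 - 23)**2 = (-22)**2 = 484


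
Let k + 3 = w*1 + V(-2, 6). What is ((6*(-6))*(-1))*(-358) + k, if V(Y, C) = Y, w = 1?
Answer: -12892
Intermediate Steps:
k = -4 (k = -3 + (1*1 - 2) = -3 + (1 - 2) = -3 - 1 = -4)
((6*(-6))*(-1))*(-358) + k = ((6*(-6))*(-1))*(-358) - 4 = -36*(-1)*(-358) - 4 = 36*(-358) - 4 = -12888 - 4 = -12892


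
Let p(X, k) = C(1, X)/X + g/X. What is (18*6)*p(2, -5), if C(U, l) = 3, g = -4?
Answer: -54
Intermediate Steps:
p(X, k) = -1/X (p(X, k) = 3/X - 4/X = -1/X)
(18*6)*p(2, -5) = (18*6)*(-1/2) = 108*(-1*1/2) = 108*(-1/2) = -54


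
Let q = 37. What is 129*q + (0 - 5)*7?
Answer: 4738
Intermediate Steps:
129*q + (0 - 5)*7 = 129*37 + (0 - 5)*7 = 4773 - 5*7 = 4773 - 35 = 4738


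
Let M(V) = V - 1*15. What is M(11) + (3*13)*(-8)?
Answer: -316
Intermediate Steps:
M(V) = -15 + V (M(V) = V - 15 = -15 + V)
M(11) + (3*13)*(-8) = (-15 + 11) + (3*13)*(-8) = -4 + 39*(-8) = -4 - 312 = -316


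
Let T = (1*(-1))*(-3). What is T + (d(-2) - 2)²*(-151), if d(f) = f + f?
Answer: -5433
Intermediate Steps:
T = 3 (T = -1*(-3) = 3)
d(f) = 2*f
T + (d(-2) - 2)²*(-151) = 3 + (2*(-2) - 2)²*(-151) = 3 + (-4 - 2)²*(-151) = 3 + (-6)²*(-151) = 3 + 36*(-151) = 3 - 5436 = -5433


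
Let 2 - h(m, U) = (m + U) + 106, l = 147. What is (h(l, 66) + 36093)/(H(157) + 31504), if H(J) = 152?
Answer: 4472/3957 ≈ 1.1301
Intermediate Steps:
h(m, U) = -104 - U - m (h(m, U) = 2 - ((m + U) + 106) = 2 - ((U + m) + 106) = 2 - (106 + U + m) = 2 + (-106 - U - m) = -104 - U - m)
(h(l, 66) + 36093)/(H(157) + 31504) = ((-104 - 1*66 - 1*147) + 36093)/(152 + 31504) = ((-104 - 66 - 147) + 36093)/31656 = (-317 + 36093)*(1/31656) = 35776*(1/31656) = 4472/3957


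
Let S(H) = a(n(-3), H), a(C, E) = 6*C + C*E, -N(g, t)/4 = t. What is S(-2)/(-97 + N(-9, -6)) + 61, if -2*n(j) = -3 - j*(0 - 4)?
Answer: 4423/73 ≈ 60.589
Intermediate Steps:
N(g, t) = -4*t
n(j) = 3/2 - 2*j (n(j) = -(-3 - j*(0 - 4))/2 = -(-3 - j*(-4))/2 = -(-3 - (-4)*j)/2 = -(-3 + 4*j)/2 = 3/2 - 2*j)
S(H) = 45 + 15*H/2 (S(H) = (3/2 - 2*(-3))*(6 + H) = (3/2 + 6)*(6 + H) = 15*(6 + H)/2 = 45 + 15*H/2)
S(-2)/(-97 + N(-9, -6)) + 61 = (45 + (15/2)*(-2))/(-97 - 4*(-6)) + 61 = (45 - 15)/(-97 + 24) + 61 = 30/(-73) + 61 = -1/73*30 + 61 = -30/73 + 61 = 4423/73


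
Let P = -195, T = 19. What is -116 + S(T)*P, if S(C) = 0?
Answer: -116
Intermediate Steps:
-116 + S(T)*P = -116 + 0*(-195) = -116 + 0 = -116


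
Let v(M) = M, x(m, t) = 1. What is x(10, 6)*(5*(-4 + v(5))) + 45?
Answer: 50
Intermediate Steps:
x(10, 6)*(5*(-4 + v(5))) + 45 = 1*(5*(-4 + 5)) + 45 = 1*(5*1) + 45 = 1*5 + 45 = 5 + 45 = 50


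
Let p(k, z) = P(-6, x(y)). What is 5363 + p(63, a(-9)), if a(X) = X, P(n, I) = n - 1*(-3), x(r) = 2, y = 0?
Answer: 5360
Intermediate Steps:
P(n, I) = 3 + n (P(n, I) = n + 3 = 3 + n)
p(k, z) = -3 (p(k, z) = 3 - 6 = -3)
5363 + p(63, a(-9)) = 5363 - 3 = 5360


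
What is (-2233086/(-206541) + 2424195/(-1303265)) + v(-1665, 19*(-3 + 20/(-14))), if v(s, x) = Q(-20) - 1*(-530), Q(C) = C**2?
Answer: 16849655172383/17945177091 ≈ 938.95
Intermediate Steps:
v(s, x) = 930 (v(s, x) = (-20)**2 - 1*(-530) = 400 + 530 = 930)
(-2233086/(-206541) + 2424195/(-1303265)) + v(-1665, 19*(-3 + 20/(-14))) = (-2233086/(-206541) + 2424195/(-1303265)) + 930 = (-2233086*(-1/206541) + 2424195*(-1/1303265)) + 930 = (744362/68847 - 484839/260653) + 930 = 160640477753/17945177091 + 930 = 16849655172383/17945177091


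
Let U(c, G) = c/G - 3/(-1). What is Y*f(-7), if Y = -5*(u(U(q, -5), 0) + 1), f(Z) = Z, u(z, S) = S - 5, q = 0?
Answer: -140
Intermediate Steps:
U(c, G) = 3 + c/G (U(c, G) = c/G - 3*(-1) = c/G + 3 = 3 + c/G)
u(z, S) = -5 + S
Y = 20 (Y = -5*((-5 + 0) + 1) = -5*(-5 + 1) = -5*(-4) = 20)
Y*f(-7) = 20*(-7) = -140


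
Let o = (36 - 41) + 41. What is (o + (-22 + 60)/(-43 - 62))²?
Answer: 14002564/11025 ≈ 1270.1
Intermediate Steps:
o = 36 (o = -5 + 41 = 36)
(o + (-22 + 60)/(-43 - 62))² = (36 + (-22 + 60)/(-43 - 62))² = (36 + 38/(-105))² = (36 + 38*(-1/105))² = (36 - 38/105)² = (3742/105)² = 14002564/11025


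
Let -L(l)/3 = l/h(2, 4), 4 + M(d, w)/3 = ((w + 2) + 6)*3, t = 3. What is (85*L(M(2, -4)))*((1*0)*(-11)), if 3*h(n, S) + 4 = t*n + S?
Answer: 0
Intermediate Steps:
h(n, S) = -4/3 + n + S/3 (h(n, S) = -4/3 + (3*n + S)/3 = -4/3 + (S + 3*n)/3 = -4/3 + (n + S/3) = -4/3 + n + S/3)
M(d, w) = 60 + 9*w (M(d, w) = -12 + 3*(((w + 2) + 6)*3) = -12 + 3*(((2 + w) + 6)*3) = -12 + 3*((8 + w)*3) = -12 + 3*(24 + 3*w) = -12 + (72 + 9*w) = 60 + 9*w)
L(l) = -3*l/2 (L(l) = -3*l/(-4/3 + 2 + (⅓)*4) = -3*l/(-4/3 + 2 + 4/3) = -3*l/2)
(85*L(M(2, -4)))*((1*0)*(-11)) = (85*(-3*(60 + 9*(-4))/2))*((1*0)*(-11)) = (85*(-3*(60 - 36)/2))*(0*(-11)) = (85*(-3/2*24))*0 = (85*(-36))*0 = -3060*0 = 0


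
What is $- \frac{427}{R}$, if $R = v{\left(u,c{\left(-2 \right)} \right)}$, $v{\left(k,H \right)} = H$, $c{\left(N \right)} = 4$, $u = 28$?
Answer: $- \frac{427}{4} \approx -106.75$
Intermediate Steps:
$R = 4$
$- \frac{427}{R} = - \frac{427}{4}$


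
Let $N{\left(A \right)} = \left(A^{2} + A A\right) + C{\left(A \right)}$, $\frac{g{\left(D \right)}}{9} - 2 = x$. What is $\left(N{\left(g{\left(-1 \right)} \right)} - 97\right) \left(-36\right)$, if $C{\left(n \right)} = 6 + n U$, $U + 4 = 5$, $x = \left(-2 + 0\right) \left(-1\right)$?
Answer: $-91332$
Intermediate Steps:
$x = 2$ ($x = \left(-2\right) \left(-1\right) = 2$)
$U = 1$ ($U = -4 + 5 = 1$)
$g{\left(D \right)} = 36$ ($g{\left(D \right)} = 18 + 9 \cdot 2 = 18 + 18 = 36$)
$C{\left(n \right)} = 6 + n$ ($C{\left(n \right)} = 6 + n 1 = 6 + n$)
$N{\left(A \right)} = 6 + A + 2 A^{2}$ ($N{\left(A \right)} = \left(A^{2} + A A\right) + \left(6 + A\right) = \left(A^{2} + A^{2}\right) + \left(6 + A\right) = 2 A^{2} + \left(6 + A\right) = 6 + A + 2 A^{2}$)
$\left(N{\left(g{\left(-1 \right)} \right)} - 97\right) \left(-36\right) = \left(\left(6 + 36 + 2 \cdot 36^{2}\right) - 97\right) \left(-36\right) = \left(\left(6 + 36 + 2 \cdot 1296\right) - 97\right) \left(-36\right) = \left(\left(6 + 36 + 2592\right) - 97\right) \left(-36\right) = \left(2634 - 97\right) \left(-36\right) = 2537 \left(-36\right) = -91332$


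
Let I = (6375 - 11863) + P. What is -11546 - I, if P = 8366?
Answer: -14424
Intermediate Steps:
I = 2878 (I = (6375 - 11863) + 8366 = -5488 + 8366 = 2878)
-11546 - I = -11546 - 1*2878 = -11546 - 2878 = -14424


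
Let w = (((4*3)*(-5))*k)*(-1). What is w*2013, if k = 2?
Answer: 241560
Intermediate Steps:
w = 120 (w = (((4*3)*(-5))*2)*(-1) = ((12*(-5))*2)*(-1) = -60*2*(-1) = -120*(-1) = 120)
w*2013 = 120*2013 = 241560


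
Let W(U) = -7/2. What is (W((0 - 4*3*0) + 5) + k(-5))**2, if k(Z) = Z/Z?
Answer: 25/4 ≈ 6.2500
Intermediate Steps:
k(Z) = 1
W(U) = -7/2 (W(U) = -7*1/2 = -7/2)
(W((0 - 4*3*0) + 5) + k(-5))**2 = (-7/2 + 1)**2 = (-5/2)**2 = 25/4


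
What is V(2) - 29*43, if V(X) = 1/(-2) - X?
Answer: -2499/2 ≈ -1249.5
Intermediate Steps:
V(X) = -1/2 - X
V(2) - 29*43 = (-1/2 - 1*2) - 29*43 = (-1/2 - 2) - 1247 = -5/2 - 1247 = -2499/2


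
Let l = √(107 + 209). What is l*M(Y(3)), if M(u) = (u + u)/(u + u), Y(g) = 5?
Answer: 2*√79 ≈ 17.776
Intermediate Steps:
M(u) = 1 (M(u) = (2*u)/((2*u)) = (2*u)*(1/(2*u)) = 1)
l = 2*√79 (l = √316 = 2*√79 ≈ 17.776)
l*M(Y(3)) = (2*√79)*1 = 2*√79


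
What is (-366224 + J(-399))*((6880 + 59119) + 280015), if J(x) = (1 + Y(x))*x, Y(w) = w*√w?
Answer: -126856690722 + 55085774814*I*√399 ≈ -1.2686e+11 + 1.1003e+12*I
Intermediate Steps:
Y(w) = w^(3/2)
J(x) = x*(1 + x^(3/2)) (J(x) = (1 + x^(3/2))*x = x*(1 + x^(3/2)))
(-366224 + J(-399))*((6880 + 59119) + 280015) = (-366224 + (-399 + (-399)^(5/2)))*((6880 + 59119) + 280015) = (-366224 + (-399 + 159201*I*√399))*(65999 + 280015) = (-366623 + 159201*I*√399)*346014 = -126856690722 + 55085774814*I*√399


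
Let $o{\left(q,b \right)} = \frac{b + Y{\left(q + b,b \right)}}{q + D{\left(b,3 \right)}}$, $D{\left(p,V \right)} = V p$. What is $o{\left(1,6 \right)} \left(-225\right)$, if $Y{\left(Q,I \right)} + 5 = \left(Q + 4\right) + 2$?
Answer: $- \frac{3150}{19} \approx -165.79$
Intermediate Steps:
$Y{\left(Q,I \right)} = 1 + Q$ ($Y{\left(Q,I \right)} = -5 + \left(\left(Q + 4\right) + 2\right) = -5 + \left(\left(4 + Q\right) + 2\right) = -5 + \left(6 + Q\right) = 1 + Q$)
$o{\left(q,b \right)} = \frac{1 + q + 2 b}{q + 3 b}$ ($o{\left(q,b \right)} = \frac{b + \left(1 + \left(q + b\right)\right)}{q + 3 b} = \frac{b + \left(1 + \left(b + q\right)\right)}{q + 3 b} = \frac{b + \left(1 + b + q\right)}{q + 3 b} = \frac{1 + q + 2 b}{q + 3 b}$)
$o{\left(1,6 \right)} \left(-225\right) = \frac{1 + 1 + 2 \cdot 6}{1 + 3 \cdot 6} \left(-225\right) = \frac{1 + 1 + 12}{1 + 18} \left(-225\right) = \frac{1}{19} \cdot 14 \left(-225\right) = \frac{14}{19} \left(-225\right) = - \frac{3150}{19}$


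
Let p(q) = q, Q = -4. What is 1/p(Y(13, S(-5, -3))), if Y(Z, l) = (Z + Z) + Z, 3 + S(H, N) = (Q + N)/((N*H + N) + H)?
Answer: 1/39 ≈ 0.025641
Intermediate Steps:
S(H, N) = -3 + (-4 + N)/(H + N + H*N) (S(H, N) = -3 + (-4 + N)/((N*H + N) + H) = -3 + (-4 + N)/((H*N + N) + H) = -3 + (-4 + N)/((N + H*N) + H) = -3 + (-4 + N)/(H + N + H*N))
Y(Z, l) = 3*Z (Y(Z, l) = 2*Z + Z = 3*Z)
1/p(Y(13, S(-5, -3))) = 1/(3*13) = 1/39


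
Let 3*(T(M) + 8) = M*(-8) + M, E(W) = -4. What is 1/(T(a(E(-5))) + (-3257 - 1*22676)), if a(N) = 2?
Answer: -3/77837 ≈ -3.8542e-5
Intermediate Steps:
T(M) = -8 - 7*M/3 (T(M) = -8 + (M*(-8) + M)/3 = -8 + (-8*M + M)/3 = -8 + (-7*M)/3 = -8 - 7*M/3)
1/(T(a(E(-5))) + (-3257 - 1*22676)) = 1/((-8 - 7/3*2) + (-3257 - 1*22676)) = 1/((-8 - 14/3) + (-3257 - 22676)) = 1/(-38/3 - 25933) = 1/(-77837/3) = -3/77837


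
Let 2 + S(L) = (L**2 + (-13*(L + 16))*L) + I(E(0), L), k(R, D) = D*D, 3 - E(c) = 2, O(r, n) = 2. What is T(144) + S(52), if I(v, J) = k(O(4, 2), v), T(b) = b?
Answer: -43121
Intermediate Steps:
E(c) = 1 (E(c) = 3 - 1*2 = 3 - 2 = 1)
k(R, D) = D**2
I(v, J) = v**2
S(L) = -1 + L**2 + L*(-208 - 13*L) (S(L) = -2 + ((L**2 + (-13*(L + 16))*L) + 1**2) = -2 + ((L**2 + (-13*(16 + L))*L) + 1) = -2 + ((L**2 + (-208 - 13*L)*L) + 1) = -2 + ((L**2 + L*(-208 - 13*L)) + 1) = -2 + (1 + L**2 + L*(-208 - 13*L)) = -1 + L**2 + L*(-208 - 13*L))
T(144) + S(52) = 144 + (-1 - 208*52 - 12*52**2) = 144 + (-1 - 10816 - 12*2704) = 144 + (-1 - 10816 - 32448) = 144 - 43265 = -43121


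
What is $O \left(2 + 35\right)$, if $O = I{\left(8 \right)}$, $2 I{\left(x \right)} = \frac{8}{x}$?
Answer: $\frac{37}{2} \approx 18.5$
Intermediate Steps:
$I{\left(x \right)} = \frac{4}{x}$ ($I{\left(x \right)} = \frac{8 \frac{1}{x}}{2} = \frac{4}{x}$)
$O = \frac{1}{2}$ ($O = \frac{4}{8} = 4 \cdot \frac{1}{8} = \frac{1}{2} \approx 0.5$)
$O \left(2 + 35\right) = \frac{2 + 35}{2} = \frac{1}{2} \cdot 37 = \frac{37}{2}$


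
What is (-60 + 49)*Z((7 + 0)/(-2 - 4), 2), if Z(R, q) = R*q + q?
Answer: 11/3 ≈ 3.6667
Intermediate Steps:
Z(R, q) = q + R*q
(-60 + 49)*Z((7 + 0)/(-2 - 4), 2) = (-60 + 49)*(2*(1 + (7 + 0)/(-2 - 4))) = -22*(1 + 7/(-6)) = -22*(1 + 7*(-⅙)) = -22*(1 - 7/6) = -22*(-1)/6 = -11*(-⅓) = 11/3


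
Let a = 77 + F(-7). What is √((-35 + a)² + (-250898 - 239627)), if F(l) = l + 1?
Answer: I*√489229 ≈ 699.45*I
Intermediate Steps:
F(l) = 1 + l
a = 71 (a = 77 + (1 - 7) = 77 - 6 = 71)
√((-35 + a)² + (-250898 - 239627)) = √((-35 + 71)² + (-250898 - 239627)) = √(36² - 490525) = √(1296 - 490525) = √(-489229) = I*√489229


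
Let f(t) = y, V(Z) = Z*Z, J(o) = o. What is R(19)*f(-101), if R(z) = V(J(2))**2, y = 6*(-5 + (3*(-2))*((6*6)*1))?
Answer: -21216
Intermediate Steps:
V(Z) = Z**2
y = -1326 (y = 6*(-5 - 216) = 6*(-221) = -1326)
f(t) = -1326
R(z) = 16 (R(z) = (2**2)**2 = 4**2 = 16)
R(19)*f(-101) = 16*(-1326) = -21216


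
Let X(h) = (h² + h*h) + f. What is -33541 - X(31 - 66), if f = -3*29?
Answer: -35904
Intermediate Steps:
f = -87
X(h) = -87 + 2*h² (X(h) = (h² + h*h) - 87 = (h² + h²) - 87 = 2*h² - 87 = -87 + 2*h²)
-33541 - X(31 - 66) = -33541 - (-87 + 2*(31 - 66)²) = -33541 - (-87 + 2*(-35)²) = -33541 - (-87 + 2*1225) = -33541 - (-87 + 2450) = -33541 - 1*2363 = -33541 - 2363 = -35904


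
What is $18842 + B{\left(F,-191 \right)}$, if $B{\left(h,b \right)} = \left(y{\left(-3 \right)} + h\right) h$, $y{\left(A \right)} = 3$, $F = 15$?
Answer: $19112$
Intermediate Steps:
$B{\left(h,b \right)} = h \left(3 + h\right)$ ($B{\left(h,b \right)} = \left(3 + h\right) h = h \left(3 + h\right)$)
$18842 + B{\left(F,-191 \right)} = 18842 + 15 \left(3 + 15\right) = 18842 + 15 \cdot 18 = 18842 + 270 = 19112$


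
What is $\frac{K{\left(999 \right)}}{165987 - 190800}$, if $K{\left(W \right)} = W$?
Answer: $- \frac{37}{919} \approx -0.040261$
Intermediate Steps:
$\frac{K{\left(999 \right)}}{165987 - 190800} = \frac{999}{165987 - 190800} = \frac{999}{-24813} = 999 \left(- \frac{1}{24813}\right) = - \frac{37}{919}$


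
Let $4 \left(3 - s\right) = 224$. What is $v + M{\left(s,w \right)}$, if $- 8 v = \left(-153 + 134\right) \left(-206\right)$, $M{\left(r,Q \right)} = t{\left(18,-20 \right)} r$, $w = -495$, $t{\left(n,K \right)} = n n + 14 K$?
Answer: $- \frac{11285}{4} \approx -2821.3$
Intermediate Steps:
$t{\left(n,K \right)} = n^{2} + 14 K$
$s = -53$ ($s = 3 - 56 = -53$)
$M{\left(r,Q \right)} = 44 r$ ($M{\left(r,Q \right)} = \left(18^{2} + 14 \left(-20\right)\right) r = \left(324 - 280\right) r = 44 r$)
$v = - \frac{1957}{4}$ ($v = - \frac{\left(-153 + 134\right) \left(-206\right)}{8} = - \frac{\left(-19\right) \left(-206\right)}{8} = \left(- \frac{1}{8}\right) 3914 = - \frac{1957}{4} \approx -489.25$)
$v + M{\left(s,w \right)} = - \frac{1957}{4} + 44 \left(-53\right) = - \frac{1957}{4} - 2332 = - \frac{11285}{4}$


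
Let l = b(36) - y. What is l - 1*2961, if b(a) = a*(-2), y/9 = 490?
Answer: -7443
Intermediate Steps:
y = 4410 (y = 9*490 = 4410)
b(a) = -2*a
l = -4482 (l = -2*36 - 1*4410 = -72 - 4410 = -4482)
l - 1*2961 = -4482 - 1*2961 = -4482 - 2961 = -7443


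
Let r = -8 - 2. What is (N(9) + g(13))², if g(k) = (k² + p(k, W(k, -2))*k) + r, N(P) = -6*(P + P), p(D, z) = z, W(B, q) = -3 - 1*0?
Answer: 144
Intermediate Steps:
W(B, q) = -3 (W(B, q) = -3 + 0 = -3)
N(P) = -12*P
r = -10
g(k) = -10 + k² - 3*k (g(k) = (k² - 3*k) - 10 = -10 + k² - 3*k)
(N(9) + g(13))² = (-12*9 + (-10 + 13² - 3*13))² = (-108 + (-10 + 169 - 39))² = (-108 + 120)² = 12² = 144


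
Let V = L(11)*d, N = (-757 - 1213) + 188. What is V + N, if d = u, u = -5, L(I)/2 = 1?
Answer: -1792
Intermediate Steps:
L(I) = 2 (L(I) = 2*1 = 2)
N = -1782 (N = -1970 + 188 = -1782)
d = -5
V = -10 (V = 2*(-5) = -10)
V + N = -10 - 1782 = -1792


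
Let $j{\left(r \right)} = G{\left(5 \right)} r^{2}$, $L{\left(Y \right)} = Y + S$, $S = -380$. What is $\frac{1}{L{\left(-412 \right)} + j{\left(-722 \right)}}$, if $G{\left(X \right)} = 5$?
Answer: $\frac{1}{2605628} \approx 3.8378 \cdot 10^{-7}$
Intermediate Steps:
$L{\left(Y \right)} = -380 + Y$ ($L{\left(Y \right)} = Y - 380 = -380 + Y$)
$j{\left(r \right)} = 5 r^{2}$
$\frac{1}{L{\left(-412 \right)} + j{\left(-722 \right)}} = \frac{1}{\left(-380 - 412\right) + 5 \left(-722\right)^{2}} = \frac{1}{-792 + 5 \cdot 521284} = \frac{1}{-792 + 2606420} = \frac{1}{2605628}$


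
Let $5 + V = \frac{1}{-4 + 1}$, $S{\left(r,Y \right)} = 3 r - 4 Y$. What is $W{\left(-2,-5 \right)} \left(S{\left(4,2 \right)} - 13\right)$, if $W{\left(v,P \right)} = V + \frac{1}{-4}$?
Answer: $\frac{201}{4} \approx 50.25$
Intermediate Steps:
$S{\left(r,Y \right)} = - 4 Y + 3 r$
$V = - \frac{16}{3}$ ($V = -5 + \frac{1}{-4 + 1} = -5 + \frac{1}{-3} = -5 - \frac{1}{3} = - \frac{16}{3} \approx -5.3333$)
$W{\left(v,P \right)} = - \frac{67}{12}$ ($W{\left(v,P \right)} = - \frac{16}{3} + \frac{1}{-4} = - \frac{16}{3} - \frac{1}{4} = - \frac{67}{12}$)
$W{\left(-2,-5 \right)} \left(S{\left(4,2 \right)} - 13\right) = - \frac{67 \left(\left(\left(-4\right) 2 + 3 \cdot 4\right) - 13\right)}{12} = - \frac{67 \left(\left(-8 + 12\right) - 13\right)}{12} = - \frac{67 \left(4 - 13\right)}{12} = \left(- \frac{67}{12}\right) \left(-9\right) = \frac{201}{4}$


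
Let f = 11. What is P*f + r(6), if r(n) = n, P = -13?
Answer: -137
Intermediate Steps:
P*f + r(6) = -13*11 + 6 = -143 + 6 = -137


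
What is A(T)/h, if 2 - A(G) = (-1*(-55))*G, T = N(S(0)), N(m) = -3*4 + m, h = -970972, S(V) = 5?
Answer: -387/970972 ≈ -0.00039857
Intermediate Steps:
N(m) = -12 + m
T = -7 (T = -12 + 5 = -7)
A(G) = 2 - 55*G (A(G) = 2 - (-1*(-55))*G = 2 - 55*G)
A(T)/h = (2 - 55*(-7))/(-970972) = (2 + 385)*(-1/970972) = 387*(-1/970972) = -387/970972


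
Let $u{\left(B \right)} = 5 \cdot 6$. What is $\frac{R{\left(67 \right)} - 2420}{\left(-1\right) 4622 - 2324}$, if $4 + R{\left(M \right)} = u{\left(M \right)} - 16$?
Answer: $\frac{1205}{3473} \approx 0.34696$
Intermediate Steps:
$u{\left(B \right)} = 30$
$R{\left(M \right)} = 10$ ($R{\left(M \right)} = -4 + \left(30 - 16\right) = -4 + 14 = 10$)
$\frac{R{\left(67 \right)} - 2420}{\left(-1\right) 4622 - 2324} = \frac{10 - 2420}{\left(-1\right) 4622 - 2324} = - \frac{2410}{-4622 - 2324} = - \frac{2410}{-6946} = \left(-2410\right) \left(- \frac{1}{6946}\right) = \frac{1205}{3473}$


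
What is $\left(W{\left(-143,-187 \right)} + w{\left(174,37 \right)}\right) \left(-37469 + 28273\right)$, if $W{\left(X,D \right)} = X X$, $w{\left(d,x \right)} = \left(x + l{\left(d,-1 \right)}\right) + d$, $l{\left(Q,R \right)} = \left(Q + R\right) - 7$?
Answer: $-191515896$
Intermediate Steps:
$l{\left(Q,R \right)} = -7 + Q + R$
$w{\left(d,x \right)} = -8 + x + 2 d$ ($w{\left(d,x \right)} = \left(x - \left(8 - d\right)\right) + d = \left(x + \left(-8 + d\right)\right) + d = \left(-8 + d + x\right) + d = -8 + x + 2 d$)
$W{\left(X,D \right)} = X^{2}$
$\left(W{\left(-143,-187 \right)} + w{\left(174,37 \right)}\right) \left(-37469 + 28273\right) = \left(\left(-143\right)^{2} + \left(-8 + 37 + 2 \cdot 174\right)\right) \left(-37469 + 28273\right) = \left(20449 + \left(-8 + 37 + 348\right)\right) \left(-9196\right) = \left(20449 + 377\right) \left(-9196\right) = 20826 \left(-9196\right) = -191515896$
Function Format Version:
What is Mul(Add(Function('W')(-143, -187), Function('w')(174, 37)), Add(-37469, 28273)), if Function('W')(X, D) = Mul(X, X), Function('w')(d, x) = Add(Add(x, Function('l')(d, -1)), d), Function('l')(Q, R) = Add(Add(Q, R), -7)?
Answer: -191515896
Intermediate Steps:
Function('l')(Q, R) = Add(-7, Q, R)
Function('w')(d, x) = Add(-8, x, Mul(2, d)) (Function('w')(d, x) = Add(Add(x, Add(-7, d, -1)), d) = Add(Add(x, Add(-8, d)), d) = Add(Add(-8, d, x), d) = Add(-8, x, Mul(2, d)))
Function('W')(X, D) = Pow(X, 2)
Mul(Add(Function('W')(-143, -187), Function('w')(174, 37)), Add(-37469, 28273)) = Mul(Add(Pow(-143, 2), Add(-8, 37, Mul(2, 174))), Add(-37469, 28273)) = Mul(Add(20449, Add(-8, 37, 348)), -9196) = Mul(Add(20449, 377), -9196) = Mul(20826, -9196) = -191515896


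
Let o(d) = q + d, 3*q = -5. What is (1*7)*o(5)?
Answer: 70/3 ≈ 23.333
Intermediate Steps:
q = -5/3 (q = (⅓)*(-5) = -5/3 ≈ -1.6667)
o(d) = -5/3 + d
(1*7)*o(5) = (1*7)*(-5/3 + 5) = 7*(10/3) = 70/3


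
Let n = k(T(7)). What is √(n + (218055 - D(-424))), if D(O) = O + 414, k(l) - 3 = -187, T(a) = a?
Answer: 3*√24209 ≈ 466.78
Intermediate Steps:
k(l) = -184 (k(l) = 3 - 187 = -184)
D(O) = 414 + O
n = -184
√(n + (218055 - D(-424))) = √(-184 + (218055 - (414 - 424))) = √(-184 + (218055 - 1*(-10))) = √(-184 + (218055 + 10)) = √(-184 + 218065) = √217881 = 3*√24209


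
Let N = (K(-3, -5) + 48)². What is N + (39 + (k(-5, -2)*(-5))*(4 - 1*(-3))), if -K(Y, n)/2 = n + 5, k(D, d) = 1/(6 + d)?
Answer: 9337/4 ≈ 2334.3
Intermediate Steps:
K(Y, n) = -10 - 2*n (K(Y, n) = -2*(n + 5) = -2*(5 + n) = -10 - 2*n)
N = 2304 (N = ((-10 - 2*(-5)) + 48)² = ((-10 + 10) + 48)² = (0 + 48)² = 48² = 2304)
N + (39 + (k(-5, -2)*(-5))*(4 - 1*(-3))) = 2304 + (39 + (-5/(6 - 2))*(4 - 1*(-3))) = 2304 + (39 + (-5/4)*(4 + 3)) = 2304 + (39 + ((¼)*(-5))*7) = 2304 + (39 - 5/4*7) = 2304 + (39 - 35/4) = 2304 + 121/4 = 9337/4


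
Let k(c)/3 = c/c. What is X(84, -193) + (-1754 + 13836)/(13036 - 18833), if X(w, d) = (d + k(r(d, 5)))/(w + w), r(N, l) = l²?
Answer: -1565603/486948 ≈ -3.2151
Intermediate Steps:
k(c) = 3 (k(c) = 3*(c/c) = 3*1 = 3)
X(w, d) = (3 + d)/(2*w) (X(w, d) = (d + 3)/(w + w) = (3 + d)/((2*w)) = (3 + d)*(1/(2*w)) = (3 + d)/(2*w))
X(84, -193) + (-1754 + 13836)/(13036 - 18833) = (½)*(3 - 193)/84 + (-1754 + 13836)/(13036 - 18833) = (½)*(1/84)*(-190) + 12082/(-5797) = -95/84 + 12082*(-1/5797) = -95/84 - 12082/5797 = -1565603/486948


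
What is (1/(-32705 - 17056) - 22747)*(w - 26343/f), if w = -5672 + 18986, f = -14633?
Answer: -73517819363571380/242717571 ≈ -3.0289e+8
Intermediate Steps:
w = 13314
(1/(-32705 - 17056) - 22747)*(w - 26343/f) = (1/(-32705 - 17056) - 22747)*(13314 - 26343/(-14633)) = (1/(-49761) - 22747)*(13314 - 26343*(-1/14633)) = (-1/49761 - 22747)*(13314 + 26343/14633) = -1131913468/49761*194850105/14633 = -73517819363571380/242717571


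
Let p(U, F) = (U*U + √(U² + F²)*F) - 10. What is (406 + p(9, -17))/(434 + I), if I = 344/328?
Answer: 19557/17837 - 697*√370/17837 ≈ 0.34479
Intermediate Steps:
I = 43/41 (I = 344*(1/328) = 43/41 ≈ 1.0488)
p(U, F) = -10 + U² + F*√(F² + U²) (p(U, F) = (U² + √(F² + U²)*F) - 10 = (U² + F*√(F² + U²)) - 10 = -10 + U² + F*√(F² + U²))
(406 + p(9, -17))/(434 + I) = (406 + (-10 + 9² - 17*√((-17)² + 9²)))/(434 + 43/41) = (406 + (-10 + 81 - 17*√(289 + 81)))/(17837/41) = (406 + (-10 + 81 - 17*√370))*(41/17837) = (406 + (71 - 17*√370))*(41/17837) = (477 - 17*√370)*(41/17837) = 19557/17837 - 697*√370/17837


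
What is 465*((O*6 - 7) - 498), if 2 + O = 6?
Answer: -223665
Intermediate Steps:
O = 4 (O = -2 + 6 = 4)
465*((O*6 - 7) - 498) = 465*((4*6 - 7) - 498) = 465*((24 - 7) - 498) = 465*(17 - 498) = 465*(-481) = -223665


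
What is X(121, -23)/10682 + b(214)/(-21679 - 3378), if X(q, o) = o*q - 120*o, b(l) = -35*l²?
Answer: 17121174209/267658874 ≈ 63.966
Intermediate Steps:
X(q, o) = -120*o + o*q
X(121, -23)/10682 + b(214)/(-21679 - 3378) = -23*(-120 + 121)/10682 + (-35*214²)/(-21679 - 3378) = -23*1*(1/10682) - 35*45796/(-25057) = -23*1/10682 - 1602860*(-1/25057) = -23/10682 + 1602860/25057 = 17121174209/267658874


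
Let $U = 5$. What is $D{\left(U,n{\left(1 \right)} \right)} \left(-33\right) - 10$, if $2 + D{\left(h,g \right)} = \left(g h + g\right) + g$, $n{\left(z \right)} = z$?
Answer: $-175$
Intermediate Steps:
$D{\left(h,g \right)} = -2 + 2 g + g h$ ($D{\left(h,g \right)} = -2 + \left(\left(g h + g\right) + g\right) = -2 + \left(\left(g + g h\right) + g\right) = -2 + \left(2 g + g h\right) = -2 + 2 g + g h$)
$D{\left(U,n{\left(1 \right)} \right)} \left(-33\right) - 10 = \left(-2 + 2 \cdot 1 + 1 \cdot 5\right) \left(-33\right) - 10 = \left(-2 + 2 + 5\right) \left(-33\right) - 10 = 5 \left(-33\right) - 10 = -165 - 10 = -175$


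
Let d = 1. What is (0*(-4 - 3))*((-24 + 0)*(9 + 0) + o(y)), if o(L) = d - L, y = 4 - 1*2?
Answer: 0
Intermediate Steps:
y = 2 (y = 4 - 2 = 2)
o(L) = 1 - L
(0*(-4 - 3))*((-24 + 0)*(9 + 0) + o(y)) = (0*(-4 - 3))*((-24 + 0)*(9 + 0) + (1 - 1*2)) = (0*(-7))*(-24*9 + (1 - 2)) = 0*(-216 - 1) = 0*(-217) = 0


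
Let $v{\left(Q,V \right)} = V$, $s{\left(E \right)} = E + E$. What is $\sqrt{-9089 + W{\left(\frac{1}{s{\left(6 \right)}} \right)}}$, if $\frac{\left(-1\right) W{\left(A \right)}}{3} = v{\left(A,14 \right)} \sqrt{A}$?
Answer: $\sqrt{-9089 - 7 \sqrt{3}} \approx 95.4 i$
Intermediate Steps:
$s{\left(E \right)} = 2 E$
$W{\left(A \right)} = - 42 \sqrt{A}$ ($W{\left(A \right)} = - 3 \cdot 14 \sqrt{A} = - 42 \sqrt{A}$)
$\sqrt{-9089 + W{\left(\frac{1}{s{\left(6 \right)}} \right)}} = \sqrt{-9089 - 42 \sqrt{\frac{1}{2 \cdot 6}}} = \sqrt{-9089 - 42 \sqrt{\frac{1}{12}}} = \sqrt{-9089 - \frac{42}{2 \sqrt{3}}} = \sqrt{-9089 - 42 \frac{\sqrt{3}}{6}} = \sqrt{-9089 - 7 \sqrt{3}}$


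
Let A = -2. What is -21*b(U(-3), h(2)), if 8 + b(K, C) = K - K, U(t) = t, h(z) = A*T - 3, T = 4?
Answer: 168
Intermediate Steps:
h(z) = -11 (h(z) = -2*4 - 3 = -8 - 3 = -11)
b(K, C) = -8 (b(K, C) = -8 + (K - K) = -8 + 0 = -8)
-21*b(U(-3), h(2)) = -21*(-8) = 168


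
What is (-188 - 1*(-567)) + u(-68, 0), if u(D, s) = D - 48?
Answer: 263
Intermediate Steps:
u(D, s) = -48 + D
(-188 - 1*(-567)) + u(-68, 0) = (-188 - 1*(-567)) + (-48 - 68) = (-188 + 567) - 116 = 379 - 116 = 263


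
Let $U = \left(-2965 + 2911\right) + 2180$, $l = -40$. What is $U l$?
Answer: $-85040$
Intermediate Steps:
$U = 2126$ ($U = -54 + 2180 = 2126$)
$U l = 2126 \left(-40\right) = -85040$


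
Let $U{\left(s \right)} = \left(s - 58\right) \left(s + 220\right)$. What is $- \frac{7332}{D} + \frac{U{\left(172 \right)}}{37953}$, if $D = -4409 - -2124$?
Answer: $\frac{126794492}{28907535} \approx 4.3862$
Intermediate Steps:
$D = -2285$ ($D = -4409 + 2124 = -2285$)
$U{\left(s \right)} = \left(-58 + s\right) \left(220 + s\right)$
$- \frac{7332}{D} + \frac{U{\left(172 \right)}}{37953} = - \frac{7332}{-2285} + \frac{-12760 + 172^{2} + 162 \cdot 172}{37953} = \left(-7332\right) \left(- \frac{1}{2285}\right) + \left(-12760 + 29584 + 27864\right) \frac{1}{37953} = \frac{7332}{2285} + 44688 \cdot \frac{1}{37953} = \frac{7332}{2285} + \frac{14896}{12651} = \frac{126794492}{28907535}$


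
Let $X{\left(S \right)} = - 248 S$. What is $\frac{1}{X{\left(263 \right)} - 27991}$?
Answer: $- \frac{1}{93215} \approx -1.0728 \cdot 10^{-5}$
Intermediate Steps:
$\frac{1}{X{\left(263 \right)} - 27991} = \frac{1}{\left(-248\right) 263 - 27991} = \frac{1}{-65224 - 27991} = \frac{1}{-93215} = - \frac{1}{93215}$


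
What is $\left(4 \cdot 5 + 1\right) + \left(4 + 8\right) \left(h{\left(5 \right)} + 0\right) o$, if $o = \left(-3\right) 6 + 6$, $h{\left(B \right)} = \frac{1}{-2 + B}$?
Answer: $-27$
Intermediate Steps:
$o = -12$ ($o = -18 + 6 = -12$)
$\left(4 \cdot 5 + 1\right) + \left(4 + 8\right) \left(h{\left(5 \right)} + 0\right) o = \left(4 \cdot 5 + 1\right) + \left(4 + 8\right) \left(\frac{1}{-2 + 5} + 0\right) \left(-12\right) = \left(20 + 1\right) + 12 \left(\frac{1}{3} + 0\right) \left(-12\right) = 21 + 12 \left(\frac{1}{3} + 0\right) \left(-12\right) = 21 + 12 \cdot \frac{1}{3} \left(-12\right) = 21 + 4 \left(-12\right) = 21 - 48 = -27$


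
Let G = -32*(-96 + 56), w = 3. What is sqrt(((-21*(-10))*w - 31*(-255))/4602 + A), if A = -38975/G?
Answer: 3*I*sqrt(478489115)/12272 ≈ 5.3474*I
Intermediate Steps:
G = 1280 (G = -32*(-40) = 1280)
A = -7795/256 (A = -38975/1280 = -38975*1/1280 = -7795/256 ≈ -30.449)
sqrt(((-21*(-10))*w - 31*(-255))/4602 + A) = sqrt((-21*(-10)*3 - 31*(-255))/4602 - 7795/256) = sqrt((210*3 + 7905)*(1/4602) - 7795/256) = sqrt((630 + 7905)*(1/4602) - 7795/256) = sqrt(8535*(1/4602) - 7795/256) = sqrt(2845/1534 - 7795/256) = sqrt(-5614605/196352) = 3*I*sqrt(478489115)/12272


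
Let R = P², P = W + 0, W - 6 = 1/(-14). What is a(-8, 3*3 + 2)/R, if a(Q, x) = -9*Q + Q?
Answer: 12544/6889 ≈ 1.8209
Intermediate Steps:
W = 83/14 (W = 6 + 1/(-14) = 6 - 1/14 = 83/14 ≈ 5.9286)
P = 83/14 (P = 83/14 + 0 = 83/14 ≈ 5.9286)
a(Q, x) = -8*Q
R = 6889/196 (R = (83/14)² = 6889/196 ≈ 35.148)
a(-8, 3*3 + 2)/R = (-8*(-8))/(6889/196) = 64*(196/6889) = 12544/6889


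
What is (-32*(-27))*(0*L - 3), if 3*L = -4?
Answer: -2592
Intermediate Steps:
L = -4/3 (L = (1/3)*(-4) = -4/3 ≈ -1.3333)
(-32*(-27))*(0*L - 3) = (-32*(-27))*(0*(-4/3) - 3) = 864*(0 - 3) = 864*(-3) = -2592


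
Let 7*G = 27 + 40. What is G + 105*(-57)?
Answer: -41828/7 ≈ -5975.4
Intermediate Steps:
G = 67/7 (G = (27 + 40)/7 = (⅐)*67 = 67/7 ≈ 9.5714)
G + 105*(-57) = 67/7 + 105*(-57) = 67/7 - 5985 = -41828/7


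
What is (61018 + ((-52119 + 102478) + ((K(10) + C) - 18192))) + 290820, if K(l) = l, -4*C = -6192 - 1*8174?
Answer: 775213/2 ≈ 3.8761e+5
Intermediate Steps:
C = 7183/2 (C = -(-6192 - 1*8174)/4 = -(-6192 - 8174)/4 = -¼*(-14366) = 7183/2 ≈ 3591.5)
(61018 + ((-52119 + 102478) + ((K(10) + C) - 18192))) + 290820 = (61018 + ((-52119 + 102478) + ((10 + 7183/2) - 18192))) + 290820 = (61018 + (50359 + (7203/2 - 18192))) + 290820 = (61018 + (50359 - 29181/2)) + 290820 = (61018 + 71537/2) + 290820 = 193573/2 + 290820 = 775213/2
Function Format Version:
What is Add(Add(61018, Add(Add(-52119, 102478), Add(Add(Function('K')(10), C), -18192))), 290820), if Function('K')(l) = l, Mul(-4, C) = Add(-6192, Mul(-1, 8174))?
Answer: Rational(775213, 2) ≈ 3.8761e+5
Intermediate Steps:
C = Rational(7183, 2) (C = Mul(Rational(-1, 4), Add(-6192, Mul(-1, 8174))) = Mul(Rational(-1, 4), Add(-6192, -8174)) = Mul(Rational(-1, 4), -14366) = Rational(7183, 2) ≈ 3591.5)
Add(Add(61018, Add(Add(-52119, 102478), Add(Add(Function('K')(10), C), -18192))), 290820) = Add(Add(61018, Add(Add(-52119, 102478), Add(Add(10, Rational(7183, 2)), -18192))), 290820) = Add(Add(61018, Add(50359, Add(Rational(7203, 2), -18192))), 290820) = Add(Add(61018, Add(50359, Rational(-29181, 2))), 290820) = Add(Add(61018, Rational(71537, 2)), 290820) = Add(Rational(193573, 2), 290820) = Rational(775213, 2)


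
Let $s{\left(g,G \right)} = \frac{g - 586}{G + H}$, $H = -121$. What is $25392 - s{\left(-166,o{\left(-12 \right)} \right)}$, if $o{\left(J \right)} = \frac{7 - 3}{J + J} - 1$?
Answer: $\frac{18607824}{733} \approx 25386.0$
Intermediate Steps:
$o{\left(J \right)} = -1 + \frac{2}{J}$ ($o{\left(J \right)} = \frac{4}{2 J} - 1 = 4 \frac{1}{2 J} - 1 = \frac{2}{J} - 1 = -1 + \frac{2}{J}$)
$s{\left(g,G \right)} = \frac{-586 + g}{-121 + G}$ ($s{\left(g,G \right)} = \frac{g - 586}{G - 121} = \frac{-586 + g}{-121 + G}$)
$25392 - s{\left(-166,o{\left(-12 \right)} \right)} = 25392 - \frac{-586 - 166}{-121 + \frac{2 - -12}{-12}} = 25392 - \frac{1}{-121 - \frac{2 + 12}{12}} \left(-752\right) = 25392 - \frac{1}{-121 - \frac{7}{6}} \left(-752\right) = 25392 - \frac{1}{- \frac{733}{6}} \left(-752\right) = 25392 - \left(- \frac{6}{733}\right) \left(-752\right) = 25392 - \frac{4512}{733} = \frac{18607824}{733}$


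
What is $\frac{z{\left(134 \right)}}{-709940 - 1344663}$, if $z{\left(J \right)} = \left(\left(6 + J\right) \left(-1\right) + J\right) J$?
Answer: $\frac{804}{2054603} \approx 0.00039132$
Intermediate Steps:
$z{\left(J \right)} = - 6 J$ ($z{\left(J \right)} = \left(\left(-6 - J\right) + J\right) J = - 6 J$)
$\frac{z{\left(134 \right)}}{-709940 - 1344663} = \frac{\left(-6\right) 134}{-709940 - 1344663} = - \frac{804}{-2054603} = \left(-804\right) \left(- \frac{1}{2054603}\right) = \frac{804}{2054603}$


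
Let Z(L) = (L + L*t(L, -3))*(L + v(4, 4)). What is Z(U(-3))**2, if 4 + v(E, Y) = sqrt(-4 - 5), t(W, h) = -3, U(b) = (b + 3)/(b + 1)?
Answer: 0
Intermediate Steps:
U(b) = (3 + b)/(1 + b)
v(E, Y) = -4 + 3*I (v(E, Y) = -4 + sqrt(-4 - 5) = -4 + sqrt(-9) = -4 + 3*I)
Z(L) = -2*L*(-4 + L + 3*I) (Z(L) = (L + L*(-3))*(L + (-4 + 3*I)) = (L - 3*L)*(-4 + L + 3*I) = (-2*L)*(-4 + L + 3*I) = -2*L*(-4 + L + 3*I))
Z(U(-3))**2 = (2*((3 - 3)/(1 - 3))*(4 - (3 - 3)/(1 - 3) - 3*I))**2 = (2*(0/(-2))*(4 - 0/(-2) - 3*I))**2 = (2*(-1/2*0)*(4 - (-1)*0/2 - 3*I))**2 = (2*0*(4 - 1*0 - 3*I))**2 = (2*0*(4 + 0 - 3*I))**2 = (2*0*(4 - 3*I))**2 = 0**2 = 0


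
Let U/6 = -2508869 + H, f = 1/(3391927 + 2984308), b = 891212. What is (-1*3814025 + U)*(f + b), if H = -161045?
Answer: -112705444984668624889/6376235 ≈ -1.7676e+13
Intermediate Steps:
f = 1/6376235 ≈ 1.5683e-7
U = -16019484 (U = 6*(-2508869 - 161045) = 6*(-2669914) = -16019484)
(-1*3814025 + U)*(f + b) = (-1*3814025 - 16019484)*(1/6376235 + 891212) = (-3814025 - 16019484)*(5682577146821/6376235) = -19833509*5682577146821/6376235 = -112705444984668624889/6376235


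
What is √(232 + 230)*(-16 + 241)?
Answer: 225*√462 ≈ 4836.2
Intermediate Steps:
√(232 + 230)*(-16 + 241) = √462*225 = 225*√462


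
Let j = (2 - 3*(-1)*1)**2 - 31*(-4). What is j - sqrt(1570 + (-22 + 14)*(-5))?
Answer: 149 - sqrt(1610) ≈ 108.88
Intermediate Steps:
j = 149 (j = (2 + 3*1)**2 + 124 = (2 + 3)**2 + 124 = 5**2 + 124 = 25 + 124 = 149)
j - sqrt(1570 + (-22 + 14)*(-5)) = 149 - sqrt(1570 + (-22 + 14)*(-5)) = 149 - sqrt(1570 - 8*(-5)) = 149 - sqrt(1570 + 40) = 149 - sqrt(1610)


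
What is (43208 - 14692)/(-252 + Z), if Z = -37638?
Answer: -14258/18945 ≈ -0.75260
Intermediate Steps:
(43208 - 14692)/(-252 + Z) = (43208 - 14692)/(-252 - 37638) = 28516/(-37890) = 28516*(-1/37890) = -14258/18945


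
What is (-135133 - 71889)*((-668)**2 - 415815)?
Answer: -6295331998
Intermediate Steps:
(-135133 - 71889)*((-668)**2 - 415815) = -207022*(446224 - 415815) = -207022*30409 = -6295331998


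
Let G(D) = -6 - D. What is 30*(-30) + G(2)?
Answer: -908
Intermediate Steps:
30*(-30) + G(2) = 30*(-30) + (-6 - 1*2) = -900 + (-6 - 2) = -900 - 8 = -908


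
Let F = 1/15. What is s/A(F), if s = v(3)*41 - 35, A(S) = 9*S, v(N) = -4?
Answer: -995/3 ≈ -331.67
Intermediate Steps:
F = 1/15 ≈ 0.066667
s = -199 (s = -4*41 - 35 = -164 - 35 = -199)
s/A(F) = -199/(9*(1/15)) = -199/⅗ = -199*5/3 = -995/3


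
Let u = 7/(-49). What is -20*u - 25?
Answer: -155/7 ≈ -22.143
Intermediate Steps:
u = -⅐ (u = 7*(-1/49) = -⅐ ≈ -0.14286)
-20*u - 25 = -20*(-⅐) - 25 = 20/7 - 25 = -155/7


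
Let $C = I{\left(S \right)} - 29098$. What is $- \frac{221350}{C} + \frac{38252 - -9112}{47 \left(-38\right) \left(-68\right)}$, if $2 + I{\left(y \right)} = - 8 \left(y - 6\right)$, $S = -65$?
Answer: $\frac{882309514}{108286073} \approx 8.1479$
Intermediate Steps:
$I{\left(y \right)} = 46 - 8 y$ ($I{\left(y \right)} = -2 - 8 \left(y - 6\right) = -2 - 8 \left(-6 + y\right) = -2 - \left(-48 + 8 y\right) = 46 - 8 y$)
$C = -28532$ ($C = \left(46 - -520\right) - 29098 = \left(46 + 520\right) - 29098 = 566 - 29098 = -28532$)
$- \frac{221350}{C} + \frac{38252 - -9112}{47 \left(-38\right) \left(-68\right)} = - \frac{221350}{-28532} + \frac{38252 - -9112}{47 \left(-38\right) \left(-68\right)} = \left(-221350\right) \left(- \frac{1}{28532}\right) + \frac{38252 + 9112}{\left(-1786\right) \left(-68\right)} = \frac{110675}{14266} + \frac{47364}{121448} = \frac{110675}{14266} + 47364 \cdot \frac{1}{121448} = \frac{110675}{14266} + \frac{11841}{30362} = \frac{882309514}{108286073}$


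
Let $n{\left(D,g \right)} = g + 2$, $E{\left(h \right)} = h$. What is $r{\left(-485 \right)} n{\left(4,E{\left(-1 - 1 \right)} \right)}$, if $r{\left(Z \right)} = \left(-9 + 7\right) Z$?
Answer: $0$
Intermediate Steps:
$n{\left(D,g \right)} = 2 + g$
$r{\left(Z \right)} = - 2 Z$
$r{\left(-485 \right)} n{\left(4,E{\left(-1 - 1 \right)} \right)} = \left(-2\right) \left(-485\right) \left(2 - 2\right) = 970 \left(2 - 2\right) = 970 \cdot 0 = 0$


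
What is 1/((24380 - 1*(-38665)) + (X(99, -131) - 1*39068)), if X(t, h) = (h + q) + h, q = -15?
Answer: 1/23700 ≈ 4.2194e-5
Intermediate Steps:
X(t, h) = -15 + 2*h (X(t, h) = (h - 15) + h = (-15 + h) + h = -15 + 2*h)
1/((24380 - 1*(-38665)) + (X(99, -131) - 1*39068)) = 1/((24380 - 1*(-38665)) + ((-15 + 2*(-131)) - 1*39068)) = 1/((24380 + 38665) + ((-15 - 262) - 39068)) = 1/(63045 + (-277 - 39068)) = 1/(63045 - 39345) = 1/23700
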